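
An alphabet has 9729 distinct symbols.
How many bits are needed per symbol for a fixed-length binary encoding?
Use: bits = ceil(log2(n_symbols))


log2(9729) = 13.2481
Bracket: 2^13 = 8192 < 9729 <= 2^14 = 16384
So ceil(log2(9729)) = 14

bits = ceil(log2(9729)) = ceil(13.2481) = 14 bits


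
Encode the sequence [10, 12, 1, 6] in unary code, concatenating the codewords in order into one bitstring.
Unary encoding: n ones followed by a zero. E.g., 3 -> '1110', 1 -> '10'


Encode each number as n ones followed by a terminating 0:
  10 -> 11111111110 (11 bits)
  12 -> 1111111111110 (13 bits)
  1 -> 10 (2 bits)
  6 -> 1111110 (7 bits)
Total length = 11 + 13 + 2 + 7 = 33 bits.

Unary([10, 12, 1, 6]) = 111111111101111111111110101111110 (33 bits)


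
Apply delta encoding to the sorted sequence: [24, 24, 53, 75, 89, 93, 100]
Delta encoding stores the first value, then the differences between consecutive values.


First value: 24
Deltas:
  24 - 24 = 0
  53 - 24 = 29
  75 - 53 = 22
  89 - 75 = 14
  93 - 89 = 4
  100 - 93 = 7


Delta encoded: [24, 0, 29, 22, 14, 4, 7]


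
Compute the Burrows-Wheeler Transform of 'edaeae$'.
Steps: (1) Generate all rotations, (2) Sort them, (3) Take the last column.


Rotations (sorted):
  0: $edaeae -> last char: e
  1: ae$edae -> last char: e
  2: aeae$ed -> last char: d
  3: daeae$e -> last char: e
  4: e$edaea -> last char: a
  5: eae$eda -> last char: a
  6: edaeae$ -> last char: $


BWT = eedeaa$


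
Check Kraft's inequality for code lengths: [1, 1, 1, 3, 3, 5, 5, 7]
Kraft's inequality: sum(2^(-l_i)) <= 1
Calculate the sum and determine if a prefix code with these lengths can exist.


Sum = 2^(-1) + 2^(-1) + 2^(-1) + 2^(-3) + 2^(-3) + 2^(-5) + 2^(-5) + 2^(-7)
    = 0.5 + 0.5 + 0.5 + 0.125 + 0.125 + 0.03125 + 0.03125 + 0.0078125
    = 233/128 = 1.8203125
Since 1.8203125 > 1, Kraft's inequality is NOT satisfied.
A prefix code with these lengths CANNOT exist.

Kraft sum = 1.8203125. Not satisfied.


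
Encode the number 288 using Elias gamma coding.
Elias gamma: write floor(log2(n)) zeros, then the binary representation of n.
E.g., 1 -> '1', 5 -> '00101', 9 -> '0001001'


num_bits = floor(log2(288)) + 1 = 9
leading_zeros = num_bits - 1 = 8
binary(288) = 100100000

Elias gamma(288) = '00000000' + '100100000' = 00000000100100000 (17 bits)


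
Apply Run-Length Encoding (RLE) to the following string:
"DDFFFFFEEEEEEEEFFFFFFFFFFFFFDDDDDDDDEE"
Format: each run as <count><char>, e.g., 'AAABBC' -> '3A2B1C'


Scanning runs left to right:
  i=0: run of 'D' x 2 -> '2D'
  i=2: run of 'F' x 5 -> '5F'
  i=7: run of 'E' x 8 -> '8E'
  i=15: run of 'F' x 13 -> '13F'
  i=28: run of 'D' x 8 -> '8D'
  i=36: run of 'E' x 2 -> '2E'

RLE = 2D5F8E13F8D2E


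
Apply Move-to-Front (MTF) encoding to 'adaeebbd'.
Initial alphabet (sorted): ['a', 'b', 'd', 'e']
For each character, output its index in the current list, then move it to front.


MTF encoding:
'a': index 0 in ['a', 'b', 'd', 'e'] -> ['a', 'b', 'd', 'e']
'd': index 2 in ['a', 'b', 'd', 'e'] -> ['d', 'a', 'b', 'e']
'a': index 1 in ['d', 'a', 'b', 'e'] -> ['a', 'd', 'b', 'e']
'e': index 3 in ['a', 'd', 'b', 'e'] -> ['e', 'a', 'd', 'b']
'e': index 0 in ['e', 'a', 'd', 'b'] -> ['e', 'a', 'd', 'b']
'b': index 3 in ['e', 'a', 'd', 'b'] -> ['b', 'e', 'a', 'd']
'b': index 0 in ['b', 'e', 'a', 'd'] -> ['b', 'e', 'a', 'd']
'd': index 3 in ['b', 'e', 'a', 'd'] -> ['d', 'b', 'e', 'a']


Output: [0, 2, 1, 3, 0, 3, 0, 3]


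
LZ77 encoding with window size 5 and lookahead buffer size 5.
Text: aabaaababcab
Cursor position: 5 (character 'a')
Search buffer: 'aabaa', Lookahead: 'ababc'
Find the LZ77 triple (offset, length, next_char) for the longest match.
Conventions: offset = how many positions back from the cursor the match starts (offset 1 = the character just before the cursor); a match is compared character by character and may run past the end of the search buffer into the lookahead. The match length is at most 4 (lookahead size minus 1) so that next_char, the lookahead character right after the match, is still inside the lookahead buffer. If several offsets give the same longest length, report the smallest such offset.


Try each offset into the search buffer:
  offset=1 (pos 4, char 'a'): match length 1
  offset=2 (pos 3, char 'a'): match length 1
  offset=3 (pos 2, char 'b'): match length 0
  offset=4 (pos 1, char 'a'): match length 3
  offset=5 (pos 0, char 'a'): match length 1
Longest match has length 3 at offset 4.
next_char = character at position 5 + 3 = 8 -> 'b'

Best match: offset=4, length=3 (matching 'aba' starting at position 1)
LZ77 triple: (4, 3, 'b')


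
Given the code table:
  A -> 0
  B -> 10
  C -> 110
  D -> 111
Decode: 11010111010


Decoding:
110 -> C
10 -> B
111 -> D
0 -> A
10 -> B


Result: CBDAB


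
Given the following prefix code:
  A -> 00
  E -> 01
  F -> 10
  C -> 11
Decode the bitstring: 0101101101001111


Decoding step by step:
Bits 01 -> E
Bits 01 -> E
Bits 10 -> F
Bits 11 -> C
Bits 01 -> E
Bits 00 -> A
Bits 11 -> C
Bits 11 -> C


Decoded message: EEFCEACC


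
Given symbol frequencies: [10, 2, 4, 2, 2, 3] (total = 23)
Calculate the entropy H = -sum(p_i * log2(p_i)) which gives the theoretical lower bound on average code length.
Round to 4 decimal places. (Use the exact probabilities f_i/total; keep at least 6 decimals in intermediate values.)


Per-symbol terms -p_i * log2(p_i) with p_i = f_i/23:
  p = 10/23 = 0.434783: log2(p) = -1.201634, -p*log2(p) = 0.522450
  p = 2/23 = 0.086957: log2(p) = -3.523562, -p*log2(p) = 0.306397
  p = 4/23 = 0.173913: log2(p) = -2.523562, -p*log2(p) = 0.438880
  p = 2/23 = 0.086957: log2(p) = -3.523562, -p*log2(p) = 0.306397
  p = 2/23 = 0.086957: log2(p) = -3.523562, -p*log2(p) = 0.306397
  p = 3/23 = 0.130435: log2(p) = -2.938599, -p*log2(p) = 0.383296
H = 0.522450 + 0.306397 + 0.438880 + 0.306397 + 0.306397 + 0.383296 = 2.263817

H = 2.2638 bits/symbol


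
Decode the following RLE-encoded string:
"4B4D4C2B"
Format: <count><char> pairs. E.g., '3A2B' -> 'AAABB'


Expanding each <count><char> pair:
  4B -> 'BBBB'
  4D -> 'DDDD'
  4C -> 'CCCC'
  2B -> 'BB'

Decoded = BBBBDDDDCCCCBB


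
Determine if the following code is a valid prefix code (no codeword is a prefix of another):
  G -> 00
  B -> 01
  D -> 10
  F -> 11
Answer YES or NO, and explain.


Checking each pair (does one codeword prefix another?):
  G='00' vs B='01': no prefix
  G='00' vs D='10': no prefix
  G='00' vs F='11': no prefix
  B='01' vs G='00': no prefix
  B='01' vs D='10': no prefix
  B='01' vs F='11': no prefix
  D='10' vs G='00': no prefix
  D='10' vs B='01': no prefix
  D='10' vs F='11': no prefix
  F='11' vs G='00': no prefix
  F='11' vs B='01': no prefix
  F='11' vs D='10': no prefix
No violation found over all pairs.

YES -- this is a valid prefix code. No codeword is a prefix of any other codeword.


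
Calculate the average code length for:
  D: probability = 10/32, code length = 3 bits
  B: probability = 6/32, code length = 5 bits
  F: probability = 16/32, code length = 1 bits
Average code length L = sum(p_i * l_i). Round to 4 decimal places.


Weighted contributions p_i * l_i:
  D: (10/32) * 3 = 30/32
  B: (6/32) * 5 = 30/32
  F: (16/32) * 1 = 16/32
Sum = (30 + 30 + 16)/32 = 76/32

L = 76/32 = 2.3750 bits/symbol


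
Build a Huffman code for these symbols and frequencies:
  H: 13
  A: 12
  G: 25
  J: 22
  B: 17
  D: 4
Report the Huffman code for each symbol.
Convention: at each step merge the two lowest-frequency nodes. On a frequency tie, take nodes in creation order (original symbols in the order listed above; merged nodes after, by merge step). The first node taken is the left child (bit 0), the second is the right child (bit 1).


Huffman tree construction:
Step 1: Merge D(4) + A(12) = 16
Step 2: Merge H(13) + (D+A)(16) = 29
Step 3: Merge B(17) + J(22) = 39
Step 4: Merge G(25) + (H+(D+A))(29) = 54
Step 5: Merge (B+J)(39) + (G+(H+(D+A)))(54) = 93
Read each symbol's code off the tree from the root (left child = 0, right child = 1).

Codes:
  H: 110 (length 3)
  A: 1111 (length 4)
  G: 10 (length 2)
  J: 01 (length 2)
  B: 00 (length 2)
  D: 1110 (length 4)
Average code length: 231/93 = 2.4839 bits/symbol


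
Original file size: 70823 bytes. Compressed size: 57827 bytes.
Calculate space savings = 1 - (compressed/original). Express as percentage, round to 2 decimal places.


ratio = compressed/original = 57827/70823 = 0.8165
savings = 1 - ratio = 1 - 0.8165 = 0.1835
as a percentage: 0.1835 * 100 = 18.35%

Space savings = 1 - 57827/70823 = 18.35%


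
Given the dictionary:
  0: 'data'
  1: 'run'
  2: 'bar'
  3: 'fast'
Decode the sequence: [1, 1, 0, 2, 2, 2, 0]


Look up each index in the dictionary:
  1 -> 'run'
  1 -> 'run'
  0 -> 'data'
  2 -> 'bar'
  2 -> 'bar'
  2 -> 'bar'
  0 -> 'data'

Decoded: "run run data bar bar bar data"


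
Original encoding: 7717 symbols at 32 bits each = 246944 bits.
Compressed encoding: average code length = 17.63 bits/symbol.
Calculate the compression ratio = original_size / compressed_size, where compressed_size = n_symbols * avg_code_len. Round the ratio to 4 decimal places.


original_size = n_symbols * orig_bits = 7717 * 32 = 246944 bits
compressed_size = n_symbols * avg_code_len = 7717 * 17.63 = 136050.71 bits
ratio = original_size / compressed_size = 246944 / 136050.71 = 1.8151

Compression ratio = 1.8151


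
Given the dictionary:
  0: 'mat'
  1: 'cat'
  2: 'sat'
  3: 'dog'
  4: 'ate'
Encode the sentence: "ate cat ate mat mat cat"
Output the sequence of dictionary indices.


Look up each word in the dictionary:
  'ate' -> 4
  'cat' -> 1
  'ate' -> 4
  'mat' -> 0
  'mat' -> 0
  'cat' -> 1

Encoded: [4, 1, 4, 0, 0, 1]


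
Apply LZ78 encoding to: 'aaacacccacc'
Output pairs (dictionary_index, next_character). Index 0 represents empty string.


LZ78 encoding steps:
Dictionary: {0: ''}
Step 1: w='' (idx 0), next='a' -> output (0, 'a'), add 'a' as idx 1
Step 2: w='a' (idx 1), next='a' -> output (1, 'a'), add 'aa' as idx 2
Step 3: w='' (idx 0), next='c' -> output (0, 'c'), add 'c' as idx 3
Step 4: w='a' (idx 1), next='c' -> output (1, 'c'), add 'ac' as idx 4
Step 5: w='c' (idx 3), next='c' -> output (3, 'c'), add 'cc' as idx 5
Step 6: w='ac' (idx 4), next='c' -> output (4, 'c'), add 'acc' as idx 6


Encoded: [(0, 'a'), (1, 'a'), (0, 'c'), (1, 'c'), (3, 'c'), (4, 'c')]


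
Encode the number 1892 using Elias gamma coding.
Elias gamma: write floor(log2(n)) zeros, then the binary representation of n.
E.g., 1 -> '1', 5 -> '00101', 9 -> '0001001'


num_bits = floor(log2(1892)) + 1 = 11
leading_zeros = num_bits - 1 = 10
binary(1892) = 11101100100

Elias gamma(1892) = '0000000000' + '11101100100' = 000000000011101100100 (21 bits)


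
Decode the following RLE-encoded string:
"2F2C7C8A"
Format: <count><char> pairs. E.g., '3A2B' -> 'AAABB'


Expanding each <count><char> pair:
  2F -> 'FF'
  2C -> 'CC'
  7C -> 'CCCCCCC'
  8A -> 'AAAAAAAA'

Decoded = FFCCCCCCCCCAAAAAAAA


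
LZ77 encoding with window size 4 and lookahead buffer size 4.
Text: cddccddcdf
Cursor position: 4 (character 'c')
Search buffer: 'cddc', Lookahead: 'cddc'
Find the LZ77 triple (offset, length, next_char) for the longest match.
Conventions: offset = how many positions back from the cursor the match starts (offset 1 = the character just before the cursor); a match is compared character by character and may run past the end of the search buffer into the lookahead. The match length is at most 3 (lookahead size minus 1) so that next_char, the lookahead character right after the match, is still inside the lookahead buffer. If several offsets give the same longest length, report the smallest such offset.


Try each offset into the search buffer:
  offset=1 (pos 3, char 'c'): match length 1
  offset=2 (pos 2, char 'd'): match length 0
  offset=3 (pos 1, char 'd'): match length 0
  offset=4 (pos 0, char 'c'): match length 3
Longest match has length 3 at offset 4.
next_char = character at position 4 + 3 = 7 -> 'c'

Best match: offset=4, length=3 (matching 'cdd' starting at position 0)
LZ77 triple: (4, 3, 'c')


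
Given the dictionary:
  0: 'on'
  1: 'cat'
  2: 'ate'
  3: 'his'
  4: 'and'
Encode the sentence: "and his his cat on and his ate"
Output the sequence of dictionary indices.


Look up each word in the dictionary:
  'and' -> 4
  'his' -> 3
  'his' -> 3
  'cat' -> 1
  'on' -> 0
  'and' -> 4
  'his' -> 3
  'ate' -> 2

Encoded: [4, 3, 3, 1, 0, 4, 3, 2]


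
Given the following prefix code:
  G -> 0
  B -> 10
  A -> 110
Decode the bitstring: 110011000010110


Decoding step by step:
Bits 110 -> A
Bits 0 -> G
Bits 110 -> A
Bits 0 -> G
Bits 0 -> G
Bits 0 -> G
Bits 10 -> B
Bits 110 -> A


Decoded message: AGAGGGBA


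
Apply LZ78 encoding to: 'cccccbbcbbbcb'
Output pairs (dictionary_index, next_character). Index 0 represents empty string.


LZ78 encoding steps:
Dictionary: {0: ''}
Step 1: w='' (idx 0), next='c' -> output (0, 'c'), add 'c' as idx 1
Step 2: w='c' (idx 1), next='c' -> output (1, 'c'), add 'cc' as idx 2
Step 3: w='cc' (idx 2), next='b' -> output (2, 'b'), add 'ccb' as idx 3
Step 4: w='' (idx 0), next='b' -> output (0, 'b'), add 'b' as idx 4
Step 5: w='c' (idx 1), next='b' -> output (1, 'b'), add 'cb' as idx 5
Step 6: w='b' (idx 4), next='b' -> output (4, 'b'), add 'bb' as idx 6
Step 7: w='cb' (idx 5), end of input -> output (5, '')


Encoded: [(0, 'c'), (1, 'c'), (2, 'b'), (0, 'b'), (1, 'b'), (4, 'b'), (5, '')]


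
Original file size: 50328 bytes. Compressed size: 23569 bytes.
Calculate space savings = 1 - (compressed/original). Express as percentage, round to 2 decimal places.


ratio = compressed/original = 23569/50328 = 0.468308
savings = 1 - ratio = 1 - 0.468308 = 0.531692
as a percentage: 0.531692 * 100 = 53.17%

Space savings = 1 - 23569/50328 = 53.17%


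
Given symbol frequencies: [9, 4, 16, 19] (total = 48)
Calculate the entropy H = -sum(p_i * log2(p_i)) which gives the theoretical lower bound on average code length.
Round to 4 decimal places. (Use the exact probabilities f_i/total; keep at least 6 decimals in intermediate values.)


Per-symbol terms -p_i * log2(p_i) with p_i = f_i/48:
  p = 9/48 = 0.187500: log2(p) = -2.415037, -p*log2(p) = 0.452820
  p = 4/48 = 0.083333: log2(p) = -3.584963, -p*log2(p) = 0.298747
  p = 16/48 = 0.333333: log2(p) = -1.584963, -p*log2(p) = 0.528321
  p = 19/48 = 0.395833: log2(p) = -1.337035, -p*log2(p) = 0.529243
H = 0.452820 + 0.298747 + 0.528321 + 0.529243 = 1.809131

H = 1.8091 bits/symbol


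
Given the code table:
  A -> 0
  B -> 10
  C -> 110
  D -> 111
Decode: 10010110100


Decoding:
10 -> B
0 -> A
10 -> B
110 -> C
10 -> B
0 -> A


Result: BABCBA


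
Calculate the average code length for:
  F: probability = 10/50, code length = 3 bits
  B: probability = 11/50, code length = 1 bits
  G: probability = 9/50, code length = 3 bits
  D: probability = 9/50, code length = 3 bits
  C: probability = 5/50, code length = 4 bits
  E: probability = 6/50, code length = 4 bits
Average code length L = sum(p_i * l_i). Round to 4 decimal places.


Weighted contributions p_i * l_i:
  F: (10/50) * 3 = 30/50
  B: (11/50) * 1 = 11/50
  G: (9/50) * 3 = 27/50
  D: (9/50) * 3 = 27/50
  C: (5/50) * 4 = 20/50
  E: (6/50) * 4 = 24/50
Sum = (30 + 11 + 27 + 27 + 20 + 24)/50 = 139/50

L = 139/50 = 2.7800 bits/symbol


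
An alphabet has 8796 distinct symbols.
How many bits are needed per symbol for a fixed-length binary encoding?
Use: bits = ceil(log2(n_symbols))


log2(8796) = 13.1026
Bracket: 2^13 = 8192 < 8796 <= 2^14 = 16384
So ceil(log2(8796)) = 14

bits = ceil(log2(8796)) = ceil(13.1026) = 14 bits


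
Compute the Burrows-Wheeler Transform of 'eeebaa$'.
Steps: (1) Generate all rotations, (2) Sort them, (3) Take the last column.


Rotations (sorted):
  0: $eeebaa -> last char: a
  1: a$eeeba -> last char: a
  2: aa$eeeb -> last char: b
  3: baa$eee -> last char: e
  4: ebaa$ee -> last char: e
  5: eebaa$e -> last char: e
  6: eeebaa$ -> last char: $


BWT = aabeee$


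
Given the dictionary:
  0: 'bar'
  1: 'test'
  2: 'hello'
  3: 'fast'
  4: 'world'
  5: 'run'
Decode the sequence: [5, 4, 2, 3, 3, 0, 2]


Look up each index in the dictionary:
  5 -> 'run'
  4 -> 'world'
  2 -> 'hello'
  3 -> 'fast'
  3 -> 'fast'
  0 -> 'bar'
  2 -> 'hello'

Decoded: "run world hello fast fast bar hello"


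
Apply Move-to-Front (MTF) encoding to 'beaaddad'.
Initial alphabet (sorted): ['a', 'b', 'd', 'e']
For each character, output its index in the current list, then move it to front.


MTF encoding:
'b': index 1 in ['a', 'b', 'd', 'e'] -> ['b', 'a', 'd', 'e']
'e': index 3 in ['b', 'a', 'd', 'e'] -> ['e', 'b', 'a', 'd']
'a': index 2 in ['e', 'b', 'a', 'd'] -> ['a', 'e', 'b', 'd']
'a': index 0 in ['a', 'e', 'b', 'd'] -> ['a', 'e', 'b', 'd']
'd': index 3 in ['a', 'e', 'b', 'd'] -> ['d', 'a', 'e', 'b']
'd': index 0 in ['d', 'a', 'e', 'b'] -> ['d', 'a', 'e', 'b']
'a': index 1 in ['d', 'a', 'e', 'b'] -> ['a', 'd', 'e', 'b']
'd': index 1 in ['a', 'd', 'e', 'b'] -> ['d', 'a', 'e', 'b']


Output: [1, 3, 2, 0, 3, 0, 1, 1]


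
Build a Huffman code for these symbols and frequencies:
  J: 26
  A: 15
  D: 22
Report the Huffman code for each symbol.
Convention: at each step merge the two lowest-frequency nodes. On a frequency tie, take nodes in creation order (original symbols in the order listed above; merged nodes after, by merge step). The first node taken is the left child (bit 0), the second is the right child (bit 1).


Huffman tree construction:
Step 1: Merge A(15) + D(22) = 37
Step 2: Merge J(26) + (A+D)(37) = 63
Read each symbol's code off the tree from the root (left child = 0, right child = 1).

Codes:
  J: 0 (length 1)
  A: 10 (length 2)
  D: 11 (length 2)
Average code length: 100/63 = 1.5873 bits/symbol


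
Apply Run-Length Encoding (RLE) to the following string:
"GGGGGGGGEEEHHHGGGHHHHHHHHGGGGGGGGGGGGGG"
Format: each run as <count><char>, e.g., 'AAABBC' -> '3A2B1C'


Scanning runs left to right:
  i=0: run of 'G' x 8 -> '8G'
  i=8: run of 'E' x 3 -> '3E'
  i=11: run of 'H' x 3 -> '3H'
  i=14: run of 'G' x 3 -> '3G'
  i=17: run of 'H' x 8 -> '8H'
  i=25: run of 'G' x 14 -> '14G'

RLE = 8G3E3H3G8H14G


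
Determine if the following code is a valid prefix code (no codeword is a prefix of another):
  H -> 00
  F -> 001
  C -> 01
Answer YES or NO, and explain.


Checking each pair (does one codeword prefix another?):
  H='00' vs F='001': prefix -- VIOLATION

NO -- this is NOT a valid prefix code. H (00) is a prefix of F (001).


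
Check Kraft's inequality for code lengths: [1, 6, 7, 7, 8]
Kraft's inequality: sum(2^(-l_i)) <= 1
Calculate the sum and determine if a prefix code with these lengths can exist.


Sum = 2^(-1) + 2^(-6) + 2^(-7) + 2^(-7) + 2^(-8)
    = 0.5 + 0.015625 + 0.0078125 + 0.0078125 + 0.00390625
    = 137/256 = 0.53515625
Since 0.53515625 <= 1, Kraft's inequality IS satisfied.
A prefix code with these lengths CAN exist.

Kraft sum = 0.53515625. Satisfied.


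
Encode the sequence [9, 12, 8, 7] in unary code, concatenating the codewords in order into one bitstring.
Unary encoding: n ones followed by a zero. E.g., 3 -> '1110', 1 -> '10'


Encode each number as n ones followed by a terminating 0:
  9 -> 1111111110 (10 bits)
  12 -> 1111111111110 (13 bits)
  8 -> 111111110 (9 bits)
  7 -> 11111110 (8 bits)
Total length = 10 + 13 + 9 + 8 = 40 bits.

Unary([9, 12, 8, 7]) = 1111111110111111111111011111111011111110 (40 bits)


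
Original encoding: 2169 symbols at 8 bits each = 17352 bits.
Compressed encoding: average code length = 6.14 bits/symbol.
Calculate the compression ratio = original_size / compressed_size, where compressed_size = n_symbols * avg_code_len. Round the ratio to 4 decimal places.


original_size = n_symbols * orig_bits = 2169 * 8 = 17352 bits
compressed_size = n_symbols * avg_code_len = 2169 * 6.14 = 13317.66 bits
ratio = original_size / compressed_size = 17352 / 13317.66 = 1.3029

Compression ratio = 1.3029


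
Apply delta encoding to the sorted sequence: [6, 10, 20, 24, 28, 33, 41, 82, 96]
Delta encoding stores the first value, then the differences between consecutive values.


First value: 6
Deltas:
  10 - 6 = 4
  20 - 10 = 10
  24 - 20 = 4
  28 - 24 = 4
  33 - 28 = 5
  41 - 33 = 8
  82 - 41 = 41
  96 - 82 = 14


Delta encoded: [6, 4, 10, 4, 4, 5, 8, 41, 14]


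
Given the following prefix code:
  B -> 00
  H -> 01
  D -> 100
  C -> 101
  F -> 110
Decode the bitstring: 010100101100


Decoding step by step:
Bits 01 -> H
Bits 01 -> H
Bits 00 -> B
Bits 101 -> C
Bits 100 -> D


Decoded message: HHBCD


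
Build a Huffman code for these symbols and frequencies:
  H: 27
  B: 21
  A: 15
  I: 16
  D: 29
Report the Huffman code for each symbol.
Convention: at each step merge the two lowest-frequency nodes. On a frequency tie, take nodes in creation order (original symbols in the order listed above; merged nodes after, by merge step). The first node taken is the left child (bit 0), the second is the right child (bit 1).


Huffman tree construction:
Step 1: Merge A(15) + I(16) = 31
Step 2: Merge B(21) + H(27) = 48
Step 3: Merge D(29) + (A+I)(31) = 60
Step 4: Merge (B+H)(48) + (D+(A+I))(60) = 108
Read each symbol's code off the tree from the root (left child = 0, right child = 1).

Codes:
  H: 01 (length 2)
  B: 00 (length 2)
  A: 110 (length 3)
  I: 111 (length 3)
  D: 10 (length 2)
Average code length: 247/108 = 2.2870 bits/symbol


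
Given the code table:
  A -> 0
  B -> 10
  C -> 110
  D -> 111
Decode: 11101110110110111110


Decoding:
111 -> D
0 -> A
111 -> D
0 -> A
110 -> C
110 -> C
111 -> D
110 -> C


Result: DADACCDC


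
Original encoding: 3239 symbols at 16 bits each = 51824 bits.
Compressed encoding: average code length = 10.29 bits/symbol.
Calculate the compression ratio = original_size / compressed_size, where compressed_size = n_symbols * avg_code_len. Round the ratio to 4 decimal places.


original_size = n_symbols * orig_bits = 3239 * 16 = 51824 bits
compressed_size = n_symbols * avg_code_len = 3239 * 10.29 = 33329.31 bits
ratio = original_size / compressed_size = 51824 / 33329.31 = 1.5549

Compression ratio = 1.5549


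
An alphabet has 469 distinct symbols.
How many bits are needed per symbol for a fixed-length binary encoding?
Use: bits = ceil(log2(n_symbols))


log2(469) = 8.8734
Bracket: 2^8 = 256 < 469 <= 2^9 = 512
So ceil(log2(469)) = 9

bits = ceil(log2(469)) = ceil(8.8734) = 9 bits


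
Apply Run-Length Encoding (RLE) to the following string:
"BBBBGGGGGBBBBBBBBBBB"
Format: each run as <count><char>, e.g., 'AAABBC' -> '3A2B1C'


Scanning runs left to right:
  i=0: run of 'B' x 4 -> '4B'
  i=4: run of 'G' x 5 -> '5G'
  i=9: run of 'B' x 11 -> '11B'

RLE = 4B5G11B


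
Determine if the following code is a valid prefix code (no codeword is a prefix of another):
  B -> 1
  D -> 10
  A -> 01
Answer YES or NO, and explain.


Checking each pair (does one codeword prefix another?):
  B='1' vs D='10': prefix -- VIOLATION

NO -- this is NOT a valid prefix code. B (1) is a prefix of D (10).


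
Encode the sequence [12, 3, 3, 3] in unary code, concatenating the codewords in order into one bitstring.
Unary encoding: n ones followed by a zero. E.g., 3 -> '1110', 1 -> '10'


Encode each number as n ones followed by a terminating 0:
  12 -> 1111111111110 (13 bits)
  3 -> 1110 (4 bits)
  3 -> 1110 (4 bits)
  3 -> 1110 (4 bits)
Total length = 13 + 4 + 4 + 4 = 25 bits.

Unary([12, 3, 3, 3]) = 1111111111110111011101110 (25 bits)


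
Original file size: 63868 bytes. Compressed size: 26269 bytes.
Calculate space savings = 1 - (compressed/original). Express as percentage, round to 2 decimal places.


ratio = compressed/original = 26269/63868 = 0.411301
savings = 1 - ratio = 1 - 0.411301 = 0.588699
as a percentage: 0.588699 * 100 = 58.87%

Space savings = 1 - 26269/63868 = 58.87%


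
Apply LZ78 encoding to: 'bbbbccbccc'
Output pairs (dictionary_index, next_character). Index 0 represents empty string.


LZ78 encoding steps:
Dictionary: {0: ''}
Step 1: w='' (idx 0), next='b' -> output (0, 'b'), add 'b' as idx 1
Step 2: w='b' (idx 1), next='b' -> output (1, 'b'), add 'bb' as idx 2
Step 3: w='b' (idx 1), next='c' -> output (1, 'c'), add 'bc' as idx 3
Step 4: w='' (idx 0), next='c' -> output (0, 'c'), add 'c' as idx 4
Step 5: w='bc' (idx 3), next='c' -> output (3, 'c'), add 'bcc' as idx 5
Step 6: w='c' (idx 4), end of input -> output (4, '')


Encoded: [(0, 'b'), (1, 'b'), (1, 'c'), (0, 'c'), (3, 'c'), (4, '')]


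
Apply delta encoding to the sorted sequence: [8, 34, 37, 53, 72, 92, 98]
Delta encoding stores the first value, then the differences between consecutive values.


First value: 8
Deltas:
  34 - 8 = 26
  37 - 34 = 3
  53 - 37 = 16
  72 - 53 = 19
  92 - 72 = 20
  98 - 92 = 6


Delta encoded: [8, 26, 3, 16, 19, 20, 6]


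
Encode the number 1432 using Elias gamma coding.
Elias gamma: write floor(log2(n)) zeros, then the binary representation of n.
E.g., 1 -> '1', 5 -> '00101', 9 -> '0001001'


num_bits = floor(log2(1432)) + 1 = 11
leading_zeros = num_bits - 1 = 10
binary(1432) = 10110011000

Elias gamma(1432) = '0000000000' + '10110011000' = 000000000010110011000 (21 bits)


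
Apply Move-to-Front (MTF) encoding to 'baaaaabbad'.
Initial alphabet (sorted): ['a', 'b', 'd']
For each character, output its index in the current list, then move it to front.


MTF encoding:
'b': index 1 in ['a', 'b', 'd'] -> ['b', 'a', 'd']
'a': index 1 in ['b', 'a', 'd'] -> ['a', 'b', 'd']
'a': index 0 in ['a', 'b', 'd'] -> ['a', 'b', 'd']
'a': index 0 in ['a', 'b', 'd'] -> ['a', 'b', 'd']
'a': index 0 in ['a', 'b', 'd'] -> ['a', 'b', 'd']
'a': index 0 in ['a', 'b', 'd'] -> ['a', 'b', 'd']
'b': index 1 in ['a', 'b', 'd'] -> ['b', 'a', 'd']
'b': index 0 in ['b', 'a', 'd'] -> ['b', 'a', 'd']
'a': index 1 in ['b', 'a', 'd'] -> ['a', 'b', 'd']
'd': index 2 in ['a', 'b', 'd'] -> ['d', 'a', 'b']


Output: [1, 1, 0, 0, 0, 0, 1, 0, 1, 2]


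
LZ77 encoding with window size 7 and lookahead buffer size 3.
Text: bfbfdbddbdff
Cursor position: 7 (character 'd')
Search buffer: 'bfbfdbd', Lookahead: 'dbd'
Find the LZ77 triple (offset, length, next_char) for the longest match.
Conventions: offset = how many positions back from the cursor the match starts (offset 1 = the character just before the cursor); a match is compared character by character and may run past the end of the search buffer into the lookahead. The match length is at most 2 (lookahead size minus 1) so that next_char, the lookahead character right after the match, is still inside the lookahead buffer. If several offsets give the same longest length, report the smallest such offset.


Try each offset into the search buffer:
  offset=1 (pos 6, char 'd'): match length 1
  offset=2 (pos 5, char 'b'): match length 0
  offset=3 (pos 4, char 'd'): match length 2
  offset=4 (pos 3, char 'f'): match length 0
  offset=5 (pos 2, char 'b'): match length 0
  offset=6 (pos 1, char 'f'): match length 0
  offset=7 (pos 0, char 'b'): match length 0
Longest match has length 2 at offset 3.
next_char = character at position 7 + 2 = 9 -> 'd'

Best match: offset=3, length=2 (matching 'db' starting at position 4)
LZ77 triple: (3, 2, 'd')


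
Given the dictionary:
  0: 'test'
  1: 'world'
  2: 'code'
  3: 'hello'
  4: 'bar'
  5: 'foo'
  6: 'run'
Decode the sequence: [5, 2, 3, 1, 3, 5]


Look up each index in the dictionary:
  5 -> 'foo'
  2 -> 'code'
  3 -> 'hello'
  1 -> 'world'
  3 -> 'hello'
  5 -> 'foo'

Decoded: "foo code hello world hello foo"


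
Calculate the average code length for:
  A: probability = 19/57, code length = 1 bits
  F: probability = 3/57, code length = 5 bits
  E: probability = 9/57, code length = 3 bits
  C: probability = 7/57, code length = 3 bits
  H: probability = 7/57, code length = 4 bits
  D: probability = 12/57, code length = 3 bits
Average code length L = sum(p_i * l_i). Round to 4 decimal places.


Weighted contributions p_i * l_i:
  A: (19/57) * 1 = 19/57
  F: (3/57) * 5 = 15/57
  E: (9/57) * 3 = 27/57
  C: (7/57) * 3 = 21/57
  H: (7/57) * 4 = 28/57
  D: (12/57) * 3 = 36/57
Sum = (19 + 15 + 27 + 21 + 28 + 36)/57 = 146/57

L = 146/57 = 2.5614 bits/symbol


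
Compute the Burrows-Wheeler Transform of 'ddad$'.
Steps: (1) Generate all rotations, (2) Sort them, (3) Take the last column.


Rotations (sorted):
  0: $ddad -> last char: d
  1: ad$dd -> last char: d
  2: d$dda -> last char: a
  3: dad$d -> last char: d
  4: ddad$ -> last char: $


BWT = ddad$


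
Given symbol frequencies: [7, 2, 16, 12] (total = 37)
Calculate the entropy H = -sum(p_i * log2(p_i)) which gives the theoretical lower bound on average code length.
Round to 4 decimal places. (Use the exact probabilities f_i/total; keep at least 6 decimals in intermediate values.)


Per-symbol terms -p_i * log2(p_i) with p_i = f_i/37:
  p = 7/37 = 0.189189: log2(p) = -2.402098, -p*log2(p) = 0.454451
  p = 2/37 = 0.054054: log2(p) = -4.209453, -p*log2(p) = 0.227538
  p = 16/37 = 0.432432: log2(p) = -1.209453, -p*log2(p) = 0.523007
  p = 12/37 = 0.324324: log2(p) = -1.624491, -p*log2(p) = 0.526862
H = 0.454451 + 0.227538 + 0.523007 + 0.526862 = 1.731858

H = 1.7319 bits/symbol


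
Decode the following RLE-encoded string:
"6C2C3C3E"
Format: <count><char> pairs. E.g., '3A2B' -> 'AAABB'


Expanding each <count><char> pair:
  6C -> 'CCCCCC'
  2C -> 'CC'
  3C -> 'CCC'
  3E -> 'EEE'

Decoded = CCCCCCCCCCCEEE


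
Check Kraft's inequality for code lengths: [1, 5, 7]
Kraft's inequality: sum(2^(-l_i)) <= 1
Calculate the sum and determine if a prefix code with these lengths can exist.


Sum = 2^(-1) + 2^(-5) + 2^(-7)
    = 0.5 + 0.03125 + 0.0078125
    = 69/128 = 0.5390625
Since 0.5390625 <= 1, Kraft's inequality IS satisfied.
A prefix code with these lengths CAN exist.

Kraft sum = 0.5390625. Satisfied.


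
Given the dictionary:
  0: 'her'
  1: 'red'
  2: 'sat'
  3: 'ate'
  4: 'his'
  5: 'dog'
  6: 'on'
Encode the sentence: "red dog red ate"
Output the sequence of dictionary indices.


Look up each word in the dictionary:
  'red' -> 1
  'dog' -> 5
  'red' -> 1
  'ate' -> 3

Encoded: [1, 5, 1, 3]


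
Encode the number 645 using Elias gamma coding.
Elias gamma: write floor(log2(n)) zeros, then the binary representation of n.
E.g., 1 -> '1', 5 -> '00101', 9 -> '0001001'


num_bits = floor(log2(645)) + 1 = 10
leading_zeros = num_bits - 1 = 9
binary(645) = 1010000101

Elias gamma(645) = '000000000' + '1010000101' = 0000000001010000101 (19 bits)


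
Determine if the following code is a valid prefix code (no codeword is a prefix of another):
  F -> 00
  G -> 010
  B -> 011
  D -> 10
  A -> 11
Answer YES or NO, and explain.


Checking each pair (does one codeword prefix another?):
  F='00' vs G='010': no prefix
  F='00' vs B='011': no prefix
  F='00' vs D='10': no prefix
  F='00' vs A='11': no prefix
  G='010' vs F='00': no prefix
  G='010' vs B='011': no prefix
  G='010' vs D='10': no prefix
  G='010' vs A='11': no prefix
  B='011' vs F='00': no prefix
  B='011' vs G='010': no prefix
  B='011' vs D='10': no prefix
  B='011' vs A='11': no prefix
  D='10' vs F='00': no prefix
  D='10' vs G='010': no prefix
  D='10' vs B='011': no prefix
  D='10' vs A='11': no prefix
  A='11' vs F='00': no prefix
  A='11' vs G='010': no prefix
  A='11' vs B='011': no prefix
  A='11' vs D='10': no prefix
No violation found over all pairs.

YES -- this is a valid prefix code. No codeword is a prefix of any other codeword.


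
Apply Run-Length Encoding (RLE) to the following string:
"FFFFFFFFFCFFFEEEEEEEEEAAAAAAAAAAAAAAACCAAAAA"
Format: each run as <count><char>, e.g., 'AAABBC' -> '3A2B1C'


Scanning runs left to right:
  i=0: run of 'F' x 9 -> '9F'
  i=9: run of 'C' x 1 -> '1C'
  i=10: run of 'F' x 3 -> '3F'
  i=13: run of 'E' x 9 -> '9E'
  i=22: run of 'A' x 15 -> '15A'
  i=37: run of 'C' x 2 -> '2C'
  i=39: run of 'A' x 5 -> '5A'

RLE = 9F1C3F9E15A2C5A


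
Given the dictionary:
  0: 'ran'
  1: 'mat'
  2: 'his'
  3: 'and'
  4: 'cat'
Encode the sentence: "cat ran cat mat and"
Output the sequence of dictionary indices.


Look up each word in the dictionary:
  'cat' -> 4
  'ran' -> 0
  'cat' -> 4
  'mat' -> 1
  'and' -> 3

Encoded: [4, 0, 4, 1, 3]


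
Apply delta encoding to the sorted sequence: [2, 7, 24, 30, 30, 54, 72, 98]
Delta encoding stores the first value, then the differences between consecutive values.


First value: 2
Deltas:
  7 - 2 = 5
  24 - 7 = 17
  30 - 24 = 6
  30 - 30 = 0
  54 - 30 = 24
  72 - 54 = 18
  98 - 72 = 26


Delta encoded: [2, 5, 17, 6, 0, 24, 18, 26]


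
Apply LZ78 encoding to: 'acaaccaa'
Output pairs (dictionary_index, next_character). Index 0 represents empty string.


LZ78 encoding steps:
Dictionary: {0: ''}
Step 1: w='' (idx 0), next='a' -> output (0, 'a'), add 'a' as idx 1
Step 2: w='' (idx 0), next='c' -> output (0, 'c'), add 'c' as idx 2
Step 3: w='a' (idx 1), next='a' -> output (1, 'a'), add 'aa' as idx 3
Step 4: w='c' (idx 2), next='c' -> output (2, 'c'), add 'cc' as idx 4
Step 5: w='aa' (idx 3), end of input -> output (3, '')


Encoded: [(0, 'a'), (0, 'c'), (1, 'a'), (2, 'c'), (3, '')]


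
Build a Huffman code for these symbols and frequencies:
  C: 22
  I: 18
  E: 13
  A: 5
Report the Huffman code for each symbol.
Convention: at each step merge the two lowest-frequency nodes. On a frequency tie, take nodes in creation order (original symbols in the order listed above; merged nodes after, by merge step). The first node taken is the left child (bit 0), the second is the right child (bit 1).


Huffman tree construction:
Step 1: Merge A(5) + E(13) = 18
Step 2: Merge I(18) + (A+E)(18) = 36
Step 3: Merge C(22) + (I+(A+E))(36) = 58
Read each symbol's code off the tree from the root (left child = 0, right child = 1).

Codes:
  C: 0 (length 1)
  I: 10 (length 2)
  E: 111 (length 3)
  A: 110 (length 3)
Average code length: 112/58 = 1.9310 bits/symbol


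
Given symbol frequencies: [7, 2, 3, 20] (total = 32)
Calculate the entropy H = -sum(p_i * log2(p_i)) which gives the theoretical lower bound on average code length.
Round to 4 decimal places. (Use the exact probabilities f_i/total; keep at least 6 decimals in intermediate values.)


Per-symbol terms -p_i * log2(p_i) with p_i = f_i/32:
  p = 7/32 = 0.218750: log2(p) = -2.192645, -p*log2(p) = 0.479641
  p = 2/32 = 0.062500: log2(p) = -4.000000, -p*log2(p) = 0.250000
  p = 3/32 = 0.093750: log2(p) = -3.415037, -p*log2(p) = 0.320160
  p = 20/32 = 0.625000: log2(p) = -0.678072, -p*log2(p) = 0.423795
H = 0.479641 + 0.250000 + 0.320160 + 0.423795 = 1.473596

H = 1.4736 bits/symbol


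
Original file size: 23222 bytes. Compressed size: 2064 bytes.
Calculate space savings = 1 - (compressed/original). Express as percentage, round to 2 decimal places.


ratio = compressed/original = 2064/23222 = 0.088881
savings = 1 - ratio = 1 - 0.088881 = 0.911119
as a percentage: 0.911119 * 100 = 91.11%

Space savings = 1 - 2064/23222 = 91.11%


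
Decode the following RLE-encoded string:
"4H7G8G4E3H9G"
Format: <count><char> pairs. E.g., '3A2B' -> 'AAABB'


Expanding each <count><char> pair:
  4H -> 'HHHH'
  7G -> 'GGGGGGG'
  8G -> 'GGGGGGGG'
  4E -> 'EEEE'
  3H -> 'HHH'
  9G -> 'GGGGGGGGG'

Decoded = HHHHGGGGGGGGGGGGGGGEEEEHHHGGGGGGGGG


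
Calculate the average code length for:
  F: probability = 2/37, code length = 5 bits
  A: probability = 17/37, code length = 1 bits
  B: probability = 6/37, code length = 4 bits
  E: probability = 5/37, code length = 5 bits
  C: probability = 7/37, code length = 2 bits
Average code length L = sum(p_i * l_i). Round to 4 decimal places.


Weighted contributions p_i * l_i:
  F: (2/37) * 5 = 10/37
  A: (17/37) * 1 = 17/37
  B: (6/37) * 4 = 24/37
  E: (5/37) * 5 = 25/37
  C: (7/37) * 2 = 14/37
Sum = (10 + 17 + 24 + 25 + 14)/37 = 90/37

L = 90/37 = 2.4324 bits/symbol


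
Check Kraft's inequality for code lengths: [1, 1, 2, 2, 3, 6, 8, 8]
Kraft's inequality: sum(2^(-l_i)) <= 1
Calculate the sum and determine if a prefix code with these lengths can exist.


Sum = 2^(-1) + 2^(-1) + 2^(-2) + 2^(-2) + 2^(-3) + 2^(-6) + 2^(-8) + 2^(-8)
    = 0.5 + 0.5 + 0.25 + 0.25 + 0.125 + 0.015625 + 0.00390625 + 0.00390625
    = 422/256 = 1.6484375
Since 1.6484375 > 1, Kraft's inequality is NOT satisfied.
A prefix code with these lengths CANNOT exist.

Kraft sum = 1.6484375. Not satisfied.


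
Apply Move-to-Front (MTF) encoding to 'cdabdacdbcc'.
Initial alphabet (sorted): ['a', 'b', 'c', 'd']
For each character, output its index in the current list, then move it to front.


MTF encoding:
'c': index 2 in ['a', 'b', 'c', 'd'] -> ['c', 'a', 'b', 'd']
'd': index 3 in ['c', 'a', 'b', 'd'] -> ['d', 'c', 'a', 'b']
'a': index 2 in ['d', 'c', 'a', 'b'] -> ['a', 'd', 'c', 'b']
'b': index 3 in ['a', 'd', 'c', 'b'] -> ['b', 'a', 'd', 'c']
'd': index 2 in ['b', 'a', 'd', 'c'] -> ['d', 'b', 'a', 'c']
'a': index 2 in ['d', 'b', 'a', 'c'] -> ['a', 'd', 'b', 'c']
'c': index 3 in ['a', 'd', 'b', 'c'] -> ['c', 'a', 'd', 'b']
'd': index 2 in ['c', 'a', 'd', 'b'] -> ['d', 'c', 'a', 'b']
'b': index 3 in ['d', 'c', 'a', 'b'] -> ['b', 'd', 'c', 'a']
'c': index 2 in ['b', 'd', 'c', 'a'] -> ['c', 'b', 'd', 'a']
'c': index 0 in ['c', 'b', 'd', 'a'] -> ['c', 'b', 'd', 'a']


Output: [2, 3, 2, 3, 2, 2, 3, 2, 3, 2, 0]


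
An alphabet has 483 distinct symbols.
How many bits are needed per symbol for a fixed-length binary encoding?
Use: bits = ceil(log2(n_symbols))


log2(483) = 8.9159
Bracket: 2^8 = 256 < 483 <= 2^9 = 512
So ceil(log2(483)) = 9

bits = ceil(log2(483)) = ceil(8.9159) = 9 bits


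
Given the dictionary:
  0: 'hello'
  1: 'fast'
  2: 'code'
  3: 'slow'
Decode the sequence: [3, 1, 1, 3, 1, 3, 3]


Look up each index in the dictionary:
  3 -> 'slow'
  1 -> 'fast'
  1 -> 'fast'
  3 -> 'slow'
  1 -> 'fast'
  3 -> 'slow'
  3 -> 'slow'

Decoded: "slow fast fast slow fast slow slow"


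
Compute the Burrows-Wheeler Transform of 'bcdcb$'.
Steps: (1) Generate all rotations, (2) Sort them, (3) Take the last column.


Rotations (sorted):
  0: $bcdcb -> last char: b
  1: b$bcdc -> last char: c
  2: bcdcb$ -> last char: $
  3: cb$bcd -> last char: d
  4: cdcb$b -> last char: b
  5: dcb$bc -> last char: c


BWT = bc$dbc


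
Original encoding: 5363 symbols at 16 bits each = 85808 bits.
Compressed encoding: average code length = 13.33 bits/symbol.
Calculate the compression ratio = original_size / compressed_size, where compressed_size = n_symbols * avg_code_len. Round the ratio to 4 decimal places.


original_size = n_symbols * orig_bits = 5363 * 16 = 85808 bits
compressed_size = n_symbols * avg_code_len = 5363 * 13.33 = 71488.79 bits
ratio = original_size / compressed_size = 85808 / 71488.79 = 1.2003

Compression ratio = 1.2003


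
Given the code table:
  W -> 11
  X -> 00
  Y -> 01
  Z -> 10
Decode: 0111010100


Decoding:
01 -> Y
11 -> W
01 -> Y
01 -> Y
00 -> X


Result: YWYYX


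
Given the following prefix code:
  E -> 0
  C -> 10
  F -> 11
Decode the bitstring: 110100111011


Decoding step by step:
Bits 11 -> F
Bits 0 -> E
Bits 10 -> C
Bits 0 -> E
Bits 11 -> F
Bits 10 -> C
Bits 11 -> F


Decoded message: FECEFCF


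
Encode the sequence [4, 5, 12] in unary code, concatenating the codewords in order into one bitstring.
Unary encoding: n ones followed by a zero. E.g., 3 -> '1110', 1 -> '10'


Encode each number as n ones followed by a terminating 0:
  4 -> 11110 (5 bits)
  5 -> 111110 (6 bits)
  12 -> 1111111111110 (13 bits)
Total length = 5 + 6 + 13 = 24 bits.

Unary([4, 5, 12]) = 111101111101111111111110 (24 bits)


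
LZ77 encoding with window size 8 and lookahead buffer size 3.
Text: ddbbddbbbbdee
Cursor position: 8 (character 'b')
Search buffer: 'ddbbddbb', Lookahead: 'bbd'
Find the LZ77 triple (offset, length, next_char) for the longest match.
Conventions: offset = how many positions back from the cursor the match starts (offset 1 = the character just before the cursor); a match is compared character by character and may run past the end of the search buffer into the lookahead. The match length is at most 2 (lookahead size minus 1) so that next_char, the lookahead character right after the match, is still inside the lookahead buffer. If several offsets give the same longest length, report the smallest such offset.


Try each offset into the search buffer:
  offset=1 (pos 7, char 'b'): match length 2
  offset=2 (pos 6, char 'b'): match length 2
  offset=3 (pos 5, char 'd'): match length 0
  offset=4 (pos 4, char 'd'): match length 0
  offset=5 (pos 3, char 'b'): match length 1
  offset=6 (pos 2, char 'b'): match length 2
  offset=7 (pos 1, char 'd'): match length 0
  offset=8 (pos 0, char 'd'): match length 0
Longest match has length 2, found at offsets 1, 2, 6; take the smallest, offset 1.
next_char = character at position 8 + 2 = 10 -> 'd'

Best match: offset=1, length=2 (matching 'bb' starting at position 7)
LZ77 triple: (1, 2, 'd')
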